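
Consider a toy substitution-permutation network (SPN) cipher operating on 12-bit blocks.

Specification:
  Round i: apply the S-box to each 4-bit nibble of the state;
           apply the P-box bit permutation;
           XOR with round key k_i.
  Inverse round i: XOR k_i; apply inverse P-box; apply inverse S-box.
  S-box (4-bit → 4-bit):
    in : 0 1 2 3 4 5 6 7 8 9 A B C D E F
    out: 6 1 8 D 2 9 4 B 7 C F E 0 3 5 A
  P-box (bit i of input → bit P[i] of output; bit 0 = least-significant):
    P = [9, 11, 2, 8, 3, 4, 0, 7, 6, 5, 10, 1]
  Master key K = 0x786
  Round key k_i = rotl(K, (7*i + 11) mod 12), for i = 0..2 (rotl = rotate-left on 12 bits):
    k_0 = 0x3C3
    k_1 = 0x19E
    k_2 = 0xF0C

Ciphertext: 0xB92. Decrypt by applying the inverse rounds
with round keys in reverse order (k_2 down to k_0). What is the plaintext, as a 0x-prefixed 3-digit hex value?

s_0 = ciphertext = 0xB92
s_1 = InvRound(s_0, k_2) = 0x976
s_2 = InvRound(s_1, k_1) = 0xD54
s_3 = InvRound(s_2, k_0) = 0x9B8

0x9B8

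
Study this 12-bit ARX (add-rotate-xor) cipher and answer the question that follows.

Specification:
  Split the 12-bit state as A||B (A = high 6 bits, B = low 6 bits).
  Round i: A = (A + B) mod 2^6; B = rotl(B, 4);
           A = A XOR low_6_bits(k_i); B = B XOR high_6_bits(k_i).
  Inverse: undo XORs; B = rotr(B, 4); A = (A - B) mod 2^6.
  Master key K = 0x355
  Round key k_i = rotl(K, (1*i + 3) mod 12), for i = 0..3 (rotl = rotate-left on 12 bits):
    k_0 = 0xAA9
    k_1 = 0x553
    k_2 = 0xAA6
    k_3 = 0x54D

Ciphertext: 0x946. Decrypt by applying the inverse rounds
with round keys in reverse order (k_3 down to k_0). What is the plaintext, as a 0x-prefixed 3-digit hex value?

0xC58

s_0 = ciphertext = 0x946
s_1 = InvRound(s_0, k_3) = 0x6CD
s_2 = InvRound(s_1, k_2) = 0x7DE
s_3 = InvRound(s_2, k_1) = 0x82C
s_4 = InvRound(s_3, k_0) = 0xC58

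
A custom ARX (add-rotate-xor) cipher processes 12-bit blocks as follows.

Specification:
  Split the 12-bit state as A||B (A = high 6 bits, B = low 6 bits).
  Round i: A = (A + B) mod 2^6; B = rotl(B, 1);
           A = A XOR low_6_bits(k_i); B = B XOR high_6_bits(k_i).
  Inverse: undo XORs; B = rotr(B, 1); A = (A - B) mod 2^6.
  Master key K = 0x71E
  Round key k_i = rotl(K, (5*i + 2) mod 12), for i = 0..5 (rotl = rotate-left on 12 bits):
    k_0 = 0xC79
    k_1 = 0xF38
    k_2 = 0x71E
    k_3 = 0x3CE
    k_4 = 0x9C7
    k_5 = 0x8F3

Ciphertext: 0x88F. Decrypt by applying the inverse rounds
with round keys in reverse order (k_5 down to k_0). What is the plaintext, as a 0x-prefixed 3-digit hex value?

s_0 = ciphertext = 0x88F
s_1 = InvRound(s_0, k_5) = 0xED6
s_2 = InvRound(s_1, k_4) = 0x138
s_3 = InvRound(s_2, k_3) = 0x3FB
s_4 = InvRound(s_3, k_2) = 0x7B3
s_5 = InvRound(s_4, k_1) = 0xFE7
s_6 = InvRound(s_5, k_0) = 0xECB

0xECB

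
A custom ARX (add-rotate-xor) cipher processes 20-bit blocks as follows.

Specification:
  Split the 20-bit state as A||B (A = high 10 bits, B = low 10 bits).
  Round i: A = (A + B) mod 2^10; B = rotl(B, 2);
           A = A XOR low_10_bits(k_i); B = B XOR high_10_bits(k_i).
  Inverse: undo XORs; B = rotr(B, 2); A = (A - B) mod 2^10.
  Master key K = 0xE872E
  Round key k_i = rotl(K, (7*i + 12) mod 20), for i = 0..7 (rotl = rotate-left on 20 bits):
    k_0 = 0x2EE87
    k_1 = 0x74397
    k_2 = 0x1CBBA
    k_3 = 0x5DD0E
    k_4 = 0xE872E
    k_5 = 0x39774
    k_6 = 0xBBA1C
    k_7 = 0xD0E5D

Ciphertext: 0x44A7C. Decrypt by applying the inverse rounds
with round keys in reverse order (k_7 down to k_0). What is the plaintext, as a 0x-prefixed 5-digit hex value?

0x3D70D

s_0 = ciphertext = 0x44A7C
s_1 = InvRound(s_0, k_7) = 0x0034F
s_2 = InvRound(s_1, k_6) = 0x2D168
s_3 = InvRound(s_2, k_5) = 0x97563
s_4 = InvRound(s_3, k_4) = 0xB0EB0
s_5 = InvRound(s_4, k_3) = 0xF73F1
s_6 = InvRound(s_5, k_2) = 0x21BE0
s_7 = InvRound(s_6, k_1) = 0xA148C
s_8 = InvRound(s_7, k_0) = 0x3D70D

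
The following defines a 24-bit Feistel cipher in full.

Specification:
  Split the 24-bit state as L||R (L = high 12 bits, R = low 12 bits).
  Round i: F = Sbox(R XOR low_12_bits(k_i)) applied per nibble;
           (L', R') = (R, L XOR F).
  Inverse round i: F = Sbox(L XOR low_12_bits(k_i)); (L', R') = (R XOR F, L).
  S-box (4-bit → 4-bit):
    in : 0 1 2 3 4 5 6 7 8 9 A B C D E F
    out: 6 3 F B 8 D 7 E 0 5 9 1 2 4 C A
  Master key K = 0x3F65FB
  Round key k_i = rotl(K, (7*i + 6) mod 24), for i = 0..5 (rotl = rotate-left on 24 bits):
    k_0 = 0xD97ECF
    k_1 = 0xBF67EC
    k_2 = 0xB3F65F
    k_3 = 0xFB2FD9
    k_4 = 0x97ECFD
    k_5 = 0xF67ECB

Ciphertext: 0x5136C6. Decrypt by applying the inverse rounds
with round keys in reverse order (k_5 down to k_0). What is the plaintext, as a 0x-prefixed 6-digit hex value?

s_0 = ciphertext = 0x5136C6
s_1 = InvRound(s_0, k_5) = 0x786513
s_2 = InvRound(s_1, k_4) = 0x4F2786
s_3 = InvRound(s_2, k_3) = 0x6774F2
s_4 = InvRound(s_3, k_2) = 0x202677
s_5 = InvRound(s_4, k_1) = 0xBBB202
s_6 = InvRound(s_5, k_0) = 0xFEABBB

0xFEABBB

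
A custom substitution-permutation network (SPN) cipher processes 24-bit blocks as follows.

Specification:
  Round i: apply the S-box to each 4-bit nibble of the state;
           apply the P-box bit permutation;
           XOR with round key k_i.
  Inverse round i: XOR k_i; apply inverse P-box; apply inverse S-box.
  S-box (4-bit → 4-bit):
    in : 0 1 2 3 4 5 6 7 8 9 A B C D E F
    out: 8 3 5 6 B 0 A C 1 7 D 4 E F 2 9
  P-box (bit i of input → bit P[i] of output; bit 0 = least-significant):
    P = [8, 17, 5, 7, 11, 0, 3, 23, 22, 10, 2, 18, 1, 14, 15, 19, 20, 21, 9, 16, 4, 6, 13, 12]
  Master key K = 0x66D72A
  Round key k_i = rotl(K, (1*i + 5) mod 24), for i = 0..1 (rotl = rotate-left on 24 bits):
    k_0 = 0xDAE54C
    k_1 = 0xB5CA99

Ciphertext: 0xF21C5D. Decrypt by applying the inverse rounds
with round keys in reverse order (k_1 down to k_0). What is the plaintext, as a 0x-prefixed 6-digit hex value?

0xF4D0A5

s_0 = ciphertext = 0xF21C5D
s_1 = InvRound(s_0, k_1) = 0x673D56
s_2 = InvRound(s_1, k_0) = 0xF4D0A5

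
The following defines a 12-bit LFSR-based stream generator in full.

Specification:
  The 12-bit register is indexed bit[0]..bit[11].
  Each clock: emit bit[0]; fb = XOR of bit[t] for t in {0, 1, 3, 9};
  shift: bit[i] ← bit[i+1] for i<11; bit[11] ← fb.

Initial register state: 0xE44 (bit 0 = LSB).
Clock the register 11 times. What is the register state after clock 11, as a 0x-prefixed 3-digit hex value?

reg_0 = 0xE44
clock 1: out=0, reg = 0xF22
clock 2: out=0, reg = 0x791
clock 3: out=1, reg = 0x3C8
clock 4: out=0, reg = 0x1E4
clock 5: out=0, reg = 0x0F2
clock 6: out=0, reg = 0x879
clock 7: out=1, reg = 0x43C
clock 8: out=0, reg = 0xA1E
clock 9: out=0, reg = 0xD0F
clock 10: out=1, reg = 0xE87
clock 11: out=1, reg = 0xF43

0xF43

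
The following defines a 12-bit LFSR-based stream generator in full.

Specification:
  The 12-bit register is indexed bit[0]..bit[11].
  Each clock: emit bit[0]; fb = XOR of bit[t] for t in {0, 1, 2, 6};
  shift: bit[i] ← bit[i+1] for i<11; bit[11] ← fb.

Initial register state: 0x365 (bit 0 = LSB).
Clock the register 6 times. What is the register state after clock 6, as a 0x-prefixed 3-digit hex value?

0x0CD

reg_0 = 0x365
clock 1: out=1, reg = 0x9B2
clock 2: out=0, reg = 0xCD9
clock 3: out=1, reg = 0x66C
clock 4: out=0, reg = 0x336
clock 5: out=0, reg = 0x19B
clock 6: out=1, reg = 0x0CD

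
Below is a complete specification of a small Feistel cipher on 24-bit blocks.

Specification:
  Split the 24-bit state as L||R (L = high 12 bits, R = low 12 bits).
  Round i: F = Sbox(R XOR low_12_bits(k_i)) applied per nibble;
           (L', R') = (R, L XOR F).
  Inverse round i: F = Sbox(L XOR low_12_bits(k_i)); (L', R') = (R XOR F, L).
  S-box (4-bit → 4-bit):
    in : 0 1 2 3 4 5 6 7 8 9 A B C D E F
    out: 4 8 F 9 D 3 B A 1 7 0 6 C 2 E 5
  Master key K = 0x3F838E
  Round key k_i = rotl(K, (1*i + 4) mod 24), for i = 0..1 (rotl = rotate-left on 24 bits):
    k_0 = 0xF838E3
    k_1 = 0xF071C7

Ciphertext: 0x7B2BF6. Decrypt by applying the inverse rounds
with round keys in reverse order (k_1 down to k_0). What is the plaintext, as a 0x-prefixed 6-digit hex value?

0x6D9055

s_0 = ciphertext = 0x7B2BF6
s_1 = InvRound(s_0, k_1) = 0x0557B2
s_2 = InvRound(s_1, k_0) = 0x6D9055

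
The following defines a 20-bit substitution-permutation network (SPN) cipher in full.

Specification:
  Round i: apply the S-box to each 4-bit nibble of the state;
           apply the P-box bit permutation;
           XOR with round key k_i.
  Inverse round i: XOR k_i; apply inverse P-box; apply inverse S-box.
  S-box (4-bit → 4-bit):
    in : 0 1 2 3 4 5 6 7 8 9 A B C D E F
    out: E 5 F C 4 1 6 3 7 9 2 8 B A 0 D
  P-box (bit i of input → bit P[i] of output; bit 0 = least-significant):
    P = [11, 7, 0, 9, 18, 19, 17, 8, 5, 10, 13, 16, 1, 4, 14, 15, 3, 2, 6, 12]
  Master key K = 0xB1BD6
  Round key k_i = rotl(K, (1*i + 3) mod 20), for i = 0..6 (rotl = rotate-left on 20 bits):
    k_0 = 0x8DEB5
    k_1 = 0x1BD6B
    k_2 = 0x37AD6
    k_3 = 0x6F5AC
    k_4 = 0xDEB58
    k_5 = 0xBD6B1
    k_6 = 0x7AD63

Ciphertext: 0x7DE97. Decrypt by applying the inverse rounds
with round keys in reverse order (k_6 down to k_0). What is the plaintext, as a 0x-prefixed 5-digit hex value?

0x84FA4

s_0 = ciphertext = 0x7DE97
s_1 = InvRound(s_0, k_6) = 0x061BD
s_2 = InvRound(s_1, k_5) = 0xCB00B
s_3 = InvRound(s_2, k_4) = 0x38BBF
s_4 = InvRound(s_3, k_3) = 0xB805F
s_5 = InvRound(s_4, k_2) = 0x934A2
s_6 = InvRound(s_5, k_1) = 0x1BED8
s_7 = InvRound(s_6, k_0) = 0x84FA4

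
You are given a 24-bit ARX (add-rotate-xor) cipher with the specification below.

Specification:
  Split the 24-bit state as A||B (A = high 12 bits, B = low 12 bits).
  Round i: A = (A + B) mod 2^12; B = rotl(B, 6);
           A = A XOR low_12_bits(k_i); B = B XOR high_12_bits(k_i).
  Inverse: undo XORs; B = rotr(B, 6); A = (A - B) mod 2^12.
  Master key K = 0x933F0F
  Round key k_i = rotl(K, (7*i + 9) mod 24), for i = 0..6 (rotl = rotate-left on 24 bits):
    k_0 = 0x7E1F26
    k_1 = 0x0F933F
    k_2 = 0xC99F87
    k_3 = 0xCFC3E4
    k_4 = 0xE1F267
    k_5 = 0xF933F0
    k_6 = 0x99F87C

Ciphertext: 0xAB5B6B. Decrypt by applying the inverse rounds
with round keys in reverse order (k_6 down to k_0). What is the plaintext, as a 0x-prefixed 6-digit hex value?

s_0 = ciphertext = 0xAB5B6B
s_1 = InvRound(s_0, k_6) = 0x5BED0B
s_2 = InvRound(s_1, k_5) = 0x04460A
s_3 = InvRound(s_2, k_4) = 0xCC3560
s_4 = InvRound(s_3, k_3) = 0x801726
s_5 = InvRound(s_4, k_2) = 0x798FEE
s_6 = InvRound(s_5, k_1) = 0xEAB5FC
s_7 = InvRound(s_6, k_0) = 0xA45748

0xA45748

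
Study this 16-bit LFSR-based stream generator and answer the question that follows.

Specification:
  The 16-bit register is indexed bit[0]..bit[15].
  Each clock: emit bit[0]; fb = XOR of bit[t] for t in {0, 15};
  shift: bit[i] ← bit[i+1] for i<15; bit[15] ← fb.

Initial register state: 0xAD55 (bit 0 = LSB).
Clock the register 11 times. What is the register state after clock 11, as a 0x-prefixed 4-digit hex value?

0x9995

reg_0 = 0xAD55
clock 1: out=1, reg = 0x56AA
clock 2: out=0, reg = 0x2B55
clock 3: out=1, reg = 0x95AA
clock 4: out=0, reg = 0xCAD5
clock 5: out=1, reg = 0x656A
clock 6: out=0, reg = 0x32B5
clock 7: out=1, reg = 0x995A
clock 8: out=0, reg = 0xCCAD
clock 9: out=1, reg = 0x6656
clock 10: out=0, reg = 0x332B
clock 11: out=1, reg = 0x9995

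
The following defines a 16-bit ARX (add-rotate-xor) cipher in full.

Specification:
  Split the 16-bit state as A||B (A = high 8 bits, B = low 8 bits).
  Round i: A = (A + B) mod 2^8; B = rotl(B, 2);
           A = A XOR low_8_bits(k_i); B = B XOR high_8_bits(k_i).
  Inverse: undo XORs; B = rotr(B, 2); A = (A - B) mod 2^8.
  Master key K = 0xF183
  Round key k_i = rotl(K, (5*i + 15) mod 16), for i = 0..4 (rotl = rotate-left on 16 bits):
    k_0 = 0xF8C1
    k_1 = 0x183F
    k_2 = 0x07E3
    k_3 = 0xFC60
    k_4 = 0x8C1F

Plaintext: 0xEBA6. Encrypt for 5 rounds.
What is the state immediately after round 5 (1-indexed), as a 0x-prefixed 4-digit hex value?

s_0 = plaintext = 0xEBA6
s_1 = Round(s_0, k_0) = 0x5062
s_2 = Round(s_1, k_1) = 0x8D91
s_3 = Round(s_2, k_2) = 0xFD41
s_4 = Round(s_3, k_3) = 0x5EF9
s_5 = Round(s_4, k_4) = 0x486B

0x486B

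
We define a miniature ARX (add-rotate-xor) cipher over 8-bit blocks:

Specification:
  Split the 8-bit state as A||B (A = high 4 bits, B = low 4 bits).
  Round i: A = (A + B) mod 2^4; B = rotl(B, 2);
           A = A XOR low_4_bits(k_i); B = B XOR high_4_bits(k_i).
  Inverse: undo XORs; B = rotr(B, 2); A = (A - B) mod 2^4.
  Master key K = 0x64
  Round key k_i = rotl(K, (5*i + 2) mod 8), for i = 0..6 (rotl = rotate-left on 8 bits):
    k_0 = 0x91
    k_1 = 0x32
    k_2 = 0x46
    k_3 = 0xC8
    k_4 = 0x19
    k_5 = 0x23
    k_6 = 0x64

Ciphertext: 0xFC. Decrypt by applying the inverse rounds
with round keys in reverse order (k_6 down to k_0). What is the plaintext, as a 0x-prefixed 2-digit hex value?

0x54

s_0 = ciphertext = 0xFC
s_1 = InvRound(s_0, k_6) = 0x1A
s_2 = InvRound(s_1, k_5) = 0x02
s_3 = InvRound(s_2, k_4) = 0xDC
s_4 = InvRound(s_3, k_3) = 0x50
s_5 = InvRound(s_4, k_2) = 0x21
s_6 = InvRound(s_5, k_1) = 0x88
s_7 = InvRound(s_6, k_0) = 0x54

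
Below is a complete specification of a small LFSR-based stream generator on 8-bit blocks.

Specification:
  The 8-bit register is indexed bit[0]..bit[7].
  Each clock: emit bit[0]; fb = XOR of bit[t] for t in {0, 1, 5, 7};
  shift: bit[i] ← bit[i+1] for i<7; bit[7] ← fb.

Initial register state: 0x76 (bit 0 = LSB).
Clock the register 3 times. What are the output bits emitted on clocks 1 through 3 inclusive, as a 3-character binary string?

reg_0 = 0x76
clock 1: out=0, reg = 0x3B
clock 2: out=1, reg = 0x9D
clock 3: out=1, reg = 0x4E

011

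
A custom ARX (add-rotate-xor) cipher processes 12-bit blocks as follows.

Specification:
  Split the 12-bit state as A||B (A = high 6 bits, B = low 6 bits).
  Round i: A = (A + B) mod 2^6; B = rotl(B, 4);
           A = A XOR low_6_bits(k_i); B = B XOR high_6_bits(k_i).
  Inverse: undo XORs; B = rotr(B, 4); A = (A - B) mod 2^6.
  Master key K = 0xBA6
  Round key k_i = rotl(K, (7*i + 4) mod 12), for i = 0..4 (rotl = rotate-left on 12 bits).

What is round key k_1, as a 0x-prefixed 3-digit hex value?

K = 0xBA6
k_0 = rotl(K, (7*0+4) mod 12) = rotl(K, 4) = 0xA6B
k_1 = rotl(K, (7*1+4) mod 12) = rotl(K, 11) = 0x5D3

0x5D3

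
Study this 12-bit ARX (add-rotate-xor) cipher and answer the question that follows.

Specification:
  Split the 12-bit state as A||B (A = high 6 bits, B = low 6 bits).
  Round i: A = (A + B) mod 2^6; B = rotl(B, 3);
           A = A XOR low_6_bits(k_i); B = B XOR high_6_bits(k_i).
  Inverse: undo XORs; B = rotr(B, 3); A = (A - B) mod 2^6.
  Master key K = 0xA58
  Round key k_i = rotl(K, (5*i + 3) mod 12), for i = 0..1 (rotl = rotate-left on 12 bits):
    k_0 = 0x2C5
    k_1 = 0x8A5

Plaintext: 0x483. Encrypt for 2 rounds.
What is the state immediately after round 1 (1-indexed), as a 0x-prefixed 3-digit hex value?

0x413

s_0 = plaintext = 0x483
s_1 = Round(s_0, k_0) = 0x413
s_2 = Round(s_1, k_1) = 0x1B8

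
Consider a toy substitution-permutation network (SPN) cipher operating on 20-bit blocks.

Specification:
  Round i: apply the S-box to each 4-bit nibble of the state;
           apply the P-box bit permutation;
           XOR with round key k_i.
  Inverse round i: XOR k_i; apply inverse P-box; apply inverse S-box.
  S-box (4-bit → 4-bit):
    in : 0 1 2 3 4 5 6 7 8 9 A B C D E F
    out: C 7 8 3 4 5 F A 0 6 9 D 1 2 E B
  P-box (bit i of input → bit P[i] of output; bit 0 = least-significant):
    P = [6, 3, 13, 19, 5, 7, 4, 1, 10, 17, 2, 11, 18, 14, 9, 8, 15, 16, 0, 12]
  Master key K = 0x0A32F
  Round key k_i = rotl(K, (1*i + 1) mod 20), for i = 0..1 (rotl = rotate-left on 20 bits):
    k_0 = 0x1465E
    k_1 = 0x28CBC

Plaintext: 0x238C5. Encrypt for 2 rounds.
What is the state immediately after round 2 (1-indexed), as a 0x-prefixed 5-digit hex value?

s_0 = plaintext = 0x238C5
s_1 = Round(s_0, k_0) = 0x5363E
s_2 = Round(s_1, k_1) = 0xC6011

0xC6011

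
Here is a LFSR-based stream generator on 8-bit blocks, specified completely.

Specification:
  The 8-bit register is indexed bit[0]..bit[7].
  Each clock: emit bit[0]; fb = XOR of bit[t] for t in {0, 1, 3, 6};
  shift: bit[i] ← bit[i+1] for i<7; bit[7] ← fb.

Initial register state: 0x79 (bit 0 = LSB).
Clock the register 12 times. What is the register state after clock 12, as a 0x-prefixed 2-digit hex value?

reg_0 = 0x79
clock 1: out=1, reg = 0xBC
clock 2: out=0, reg = 0xDE
clock 3: out=0, reg = 0xEF
clock 4: out=1, reg = 0x77
clock 5: out=1, reg = 0xBB
clock 6: out=1, reg = 0xDD
clock 7: out=1, reg = 0xEE
clock 8: out=0, reg = 0xF7
clock 9: out=1, reg = 0xFB
clock 10: out=1, reg = 0x7D
clock 11: out=1, reg = 0xBE
clock 12: out=0, reg = 0x5F

0x5F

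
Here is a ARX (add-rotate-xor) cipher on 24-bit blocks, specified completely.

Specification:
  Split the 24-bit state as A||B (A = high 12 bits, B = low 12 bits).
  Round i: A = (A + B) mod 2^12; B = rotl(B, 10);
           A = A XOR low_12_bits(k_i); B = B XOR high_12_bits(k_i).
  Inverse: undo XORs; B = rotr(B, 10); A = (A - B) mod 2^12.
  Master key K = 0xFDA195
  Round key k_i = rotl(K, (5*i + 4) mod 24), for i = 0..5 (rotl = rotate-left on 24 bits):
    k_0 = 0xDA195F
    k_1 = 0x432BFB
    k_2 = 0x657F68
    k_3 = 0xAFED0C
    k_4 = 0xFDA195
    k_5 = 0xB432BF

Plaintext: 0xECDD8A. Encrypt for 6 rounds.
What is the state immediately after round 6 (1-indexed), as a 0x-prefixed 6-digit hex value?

s_0 = plaintext = 0xECDD8A
s_1 = Round(s_0, k_0) = 0x5086C3
s_2 = Round(s_1, k_1) = 0x030982
s_3 = Round(s_2, k_2) = 0x6DAC37
s_4 = Round(s_3, k_3) = 0xE1D5F3
s_5 = Round(s_4, k_4) = 0x5852A6
s_6 = Round(s_5, k_5) = 0xA943EA

0xA943EA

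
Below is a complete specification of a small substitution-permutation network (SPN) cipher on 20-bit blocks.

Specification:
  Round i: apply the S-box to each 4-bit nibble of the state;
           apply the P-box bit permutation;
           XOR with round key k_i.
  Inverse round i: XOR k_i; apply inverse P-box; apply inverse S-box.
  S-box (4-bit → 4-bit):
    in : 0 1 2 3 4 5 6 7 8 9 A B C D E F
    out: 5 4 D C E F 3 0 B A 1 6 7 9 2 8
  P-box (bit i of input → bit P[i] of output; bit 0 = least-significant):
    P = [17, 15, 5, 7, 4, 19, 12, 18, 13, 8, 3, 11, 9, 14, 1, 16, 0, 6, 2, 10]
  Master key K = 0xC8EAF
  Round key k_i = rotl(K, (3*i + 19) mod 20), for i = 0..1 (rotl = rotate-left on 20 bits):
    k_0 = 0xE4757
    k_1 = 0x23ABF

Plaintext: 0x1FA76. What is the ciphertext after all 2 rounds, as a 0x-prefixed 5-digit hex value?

0xE6E0E

s_0 = plaintext = 0x1FA76
s_1 = Round(s_0, k_0) = 0xDE753
s_2 = Round(s_1, k_1) = 0xE6E0E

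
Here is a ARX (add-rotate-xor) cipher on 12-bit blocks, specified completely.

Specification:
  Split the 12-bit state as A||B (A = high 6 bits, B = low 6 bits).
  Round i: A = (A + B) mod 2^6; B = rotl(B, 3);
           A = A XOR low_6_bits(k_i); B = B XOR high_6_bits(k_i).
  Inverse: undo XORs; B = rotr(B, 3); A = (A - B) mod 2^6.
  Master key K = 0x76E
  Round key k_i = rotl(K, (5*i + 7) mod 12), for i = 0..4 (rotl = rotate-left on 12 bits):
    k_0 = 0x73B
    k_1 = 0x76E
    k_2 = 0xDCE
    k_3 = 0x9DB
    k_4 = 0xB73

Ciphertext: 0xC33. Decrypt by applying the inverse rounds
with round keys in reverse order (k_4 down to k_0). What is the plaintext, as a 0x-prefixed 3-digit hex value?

0x694

s_0 = ciphertext = 0xC33
s_1 = InvRound(s_0, k_4) = 0x433
s_2 = InvRound(s_1, k_3) = 0xA62
s_3 = InvRound(s_2, k_2) = 0xF6A
s_4 = InvRound(s_3, k_1) = 0x57E
s_5 = InvRound(s_4, k_0) = 0x694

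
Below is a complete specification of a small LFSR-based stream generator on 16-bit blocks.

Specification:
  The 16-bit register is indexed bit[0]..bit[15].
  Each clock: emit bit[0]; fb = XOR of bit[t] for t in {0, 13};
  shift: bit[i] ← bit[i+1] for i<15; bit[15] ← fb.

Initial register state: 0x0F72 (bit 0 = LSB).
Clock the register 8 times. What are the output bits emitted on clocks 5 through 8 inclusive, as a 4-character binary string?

1110

reg_0 = 0x0F72
clock 1: out=0, reg = 0x07B9
clock 2: out=1, reg = 0x83DC
clock 3: out=0, reg = 0x41EE
clock 4: out=0, reg = 0x20F7
clock 5: out=1, reg = 0x107B
clock 6: out=1, reg = 0x883D
clock 7: out=1, reg = 0xC41E
clock 8: out=0, reg = 0x620F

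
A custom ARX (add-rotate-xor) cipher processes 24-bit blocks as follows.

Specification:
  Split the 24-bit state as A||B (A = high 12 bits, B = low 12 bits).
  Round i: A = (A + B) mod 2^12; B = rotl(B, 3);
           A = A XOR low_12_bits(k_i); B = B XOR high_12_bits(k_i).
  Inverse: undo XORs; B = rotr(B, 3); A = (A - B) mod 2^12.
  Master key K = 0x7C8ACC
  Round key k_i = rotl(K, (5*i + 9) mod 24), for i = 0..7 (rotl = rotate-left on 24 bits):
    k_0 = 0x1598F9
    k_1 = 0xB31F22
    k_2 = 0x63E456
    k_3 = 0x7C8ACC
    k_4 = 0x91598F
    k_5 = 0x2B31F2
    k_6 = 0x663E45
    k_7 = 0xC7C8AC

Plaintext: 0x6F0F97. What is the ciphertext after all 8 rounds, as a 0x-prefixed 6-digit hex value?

s_0 = plaintext = 0x6F0F97
s_1 = Round(s_0, k_0) = 0xE7EDE6
s_2 = Round(s_1, k_1) = 0x346407
s_3 = Round(s_2, k_2) = 0x31B604
s_4 = Round(s_3, k_3) = 0x3D37EB
s_5 = Round(s_4, k_4) = 0x23164E
s_6 = Round(s_5, k_5) = 0x98D0C0
s_7 = Round(s_6, k_6) = 0x408063
s_8 = Round(s_7, k_7) = 0xCC7F64

0xCC7F64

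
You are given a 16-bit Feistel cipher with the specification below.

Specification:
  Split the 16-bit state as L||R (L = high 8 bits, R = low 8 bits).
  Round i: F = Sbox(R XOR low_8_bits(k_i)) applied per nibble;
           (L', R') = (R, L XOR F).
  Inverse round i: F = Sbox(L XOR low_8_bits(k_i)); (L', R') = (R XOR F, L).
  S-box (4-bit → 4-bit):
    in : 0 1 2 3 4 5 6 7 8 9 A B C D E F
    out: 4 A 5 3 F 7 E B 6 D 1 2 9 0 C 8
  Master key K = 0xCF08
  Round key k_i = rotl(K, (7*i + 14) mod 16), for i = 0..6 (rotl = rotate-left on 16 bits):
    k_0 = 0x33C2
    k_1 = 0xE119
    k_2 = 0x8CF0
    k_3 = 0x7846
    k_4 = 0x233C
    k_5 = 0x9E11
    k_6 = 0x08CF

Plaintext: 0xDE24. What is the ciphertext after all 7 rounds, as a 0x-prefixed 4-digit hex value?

s_0 = plaintext = 0xDE24
s_1 = Round(s_0, k_0) = 0x2410
s_2 = Round(s_1, k_1) = 0x1069
s_3 = Round(s_2, k_2) = 0x69CD
s_4 = Round(s_3, k_3) = 0xCD0B
s_5 = Round(s_4, k_4) = 0x0BF6
s_6 = Round(s_5, k_5) = 0xF6C0
s_7 = Round(s_6, k_6) = 0xC0BE

0xC0BE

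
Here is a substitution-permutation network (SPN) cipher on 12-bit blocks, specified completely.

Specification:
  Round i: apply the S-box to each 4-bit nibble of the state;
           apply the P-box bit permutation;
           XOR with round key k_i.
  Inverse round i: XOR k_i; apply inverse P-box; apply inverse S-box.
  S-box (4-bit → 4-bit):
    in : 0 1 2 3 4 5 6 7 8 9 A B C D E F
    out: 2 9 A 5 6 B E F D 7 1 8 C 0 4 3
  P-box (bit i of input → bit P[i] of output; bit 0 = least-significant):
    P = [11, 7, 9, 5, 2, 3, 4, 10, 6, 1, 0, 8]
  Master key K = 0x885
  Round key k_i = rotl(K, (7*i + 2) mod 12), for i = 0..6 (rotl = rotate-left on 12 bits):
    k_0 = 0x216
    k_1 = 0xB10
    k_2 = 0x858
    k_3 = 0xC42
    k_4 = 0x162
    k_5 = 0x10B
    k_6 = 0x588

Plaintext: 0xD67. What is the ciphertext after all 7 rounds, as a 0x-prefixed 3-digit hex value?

s_0 = plaintext = 0xD67
s_1 = Round(s_0, k_0) = 0xCAE
s_2 = Round(s_1, k_1) = 0x815
s_3 = Round(s_2, k_2) = 0x5BD
s_4 = Round(s_3, k_3) = 0x900
s_5 = Round(s_4, k_4) = 0x1A9
s_6 = Round(s_5, k_5) = 0xACF
s_7 = Round(s_6, k_6) = 0x958

0x958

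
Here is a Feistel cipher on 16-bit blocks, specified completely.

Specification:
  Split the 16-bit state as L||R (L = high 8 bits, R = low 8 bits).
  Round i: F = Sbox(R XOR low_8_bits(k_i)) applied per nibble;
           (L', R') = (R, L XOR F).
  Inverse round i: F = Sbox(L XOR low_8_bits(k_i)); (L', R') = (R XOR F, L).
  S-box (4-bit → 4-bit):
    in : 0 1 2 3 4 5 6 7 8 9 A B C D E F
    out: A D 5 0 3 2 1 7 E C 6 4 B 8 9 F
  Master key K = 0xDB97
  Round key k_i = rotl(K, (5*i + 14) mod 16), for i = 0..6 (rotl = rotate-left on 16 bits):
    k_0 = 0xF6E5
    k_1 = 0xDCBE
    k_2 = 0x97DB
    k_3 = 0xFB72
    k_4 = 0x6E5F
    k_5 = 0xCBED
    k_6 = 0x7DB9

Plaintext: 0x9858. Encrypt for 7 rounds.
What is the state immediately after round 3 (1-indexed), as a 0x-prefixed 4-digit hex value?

0x4116

s_0 = plaintext = 0x9858
s_1 = Round(s_0, k_0) = 0x58D0
s_2 = Round(s_1, k_1) = 0xD041
s_3 = Round(s_2, k_2) = 0x4116
s_4 = Round(s_3, k_3) = 0x1652
s_5 = Round(s_4, k_4) = 0x52BE
s_6 = Round(s_5, k_5) = 0xBE72
s_7 = Round(s_6, k_6) = 0x720A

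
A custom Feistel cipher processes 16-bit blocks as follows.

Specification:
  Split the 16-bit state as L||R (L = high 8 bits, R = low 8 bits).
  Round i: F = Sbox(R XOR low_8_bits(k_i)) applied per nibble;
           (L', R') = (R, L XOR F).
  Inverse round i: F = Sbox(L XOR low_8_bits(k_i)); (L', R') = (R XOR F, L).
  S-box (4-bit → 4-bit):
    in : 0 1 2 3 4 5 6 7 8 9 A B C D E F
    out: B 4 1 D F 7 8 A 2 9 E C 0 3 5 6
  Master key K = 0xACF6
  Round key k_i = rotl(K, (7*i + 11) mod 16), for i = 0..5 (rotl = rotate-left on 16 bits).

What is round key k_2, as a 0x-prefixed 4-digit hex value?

K = 0xACF6
k_0 = rotl(K, (7*0+11) mod 16) = rotl(K, 11) = 0xB567
k_1 = rotl(K, (7*1+11) mod 16) = rotl(K, 2) = 0xB3DA
k_2 = rotl(K, (7*2+11) mod 16) = rotl(K, 9) = 0xED59

0xED59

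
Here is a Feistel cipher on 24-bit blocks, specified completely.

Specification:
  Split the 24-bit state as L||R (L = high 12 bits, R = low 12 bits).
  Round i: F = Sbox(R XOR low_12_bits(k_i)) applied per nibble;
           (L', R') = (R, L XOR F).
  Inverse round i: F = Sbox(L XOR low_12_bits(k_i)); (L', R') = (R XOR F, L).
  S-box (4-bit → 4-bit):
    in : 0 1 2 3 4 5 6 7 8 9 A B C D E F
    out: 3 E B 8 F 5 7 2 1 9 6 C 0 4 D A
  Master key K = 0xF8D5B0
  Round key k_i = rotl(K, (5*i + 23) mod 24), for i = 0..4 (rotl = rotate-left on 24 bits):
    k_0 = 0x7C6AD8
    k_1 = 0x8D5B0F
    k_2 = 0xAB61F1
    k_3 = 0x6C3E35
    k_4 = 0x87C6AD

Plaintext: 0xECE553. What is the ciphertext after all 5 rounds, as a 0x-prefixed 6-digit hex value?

0xD9458C

s_0 = plaintext = 0xECE553
s_1 = Round(s_0, k_0) = 0x5534D2
s_2 = Round(s_1, k_1) = 0x4D2F17
s_3 = Round(s_2, k_2) = 0xF17905
s_4 = Round(s_3, k_3) = 0x905D94
s_5 = Round(s_4, k_4) = 0xD9458C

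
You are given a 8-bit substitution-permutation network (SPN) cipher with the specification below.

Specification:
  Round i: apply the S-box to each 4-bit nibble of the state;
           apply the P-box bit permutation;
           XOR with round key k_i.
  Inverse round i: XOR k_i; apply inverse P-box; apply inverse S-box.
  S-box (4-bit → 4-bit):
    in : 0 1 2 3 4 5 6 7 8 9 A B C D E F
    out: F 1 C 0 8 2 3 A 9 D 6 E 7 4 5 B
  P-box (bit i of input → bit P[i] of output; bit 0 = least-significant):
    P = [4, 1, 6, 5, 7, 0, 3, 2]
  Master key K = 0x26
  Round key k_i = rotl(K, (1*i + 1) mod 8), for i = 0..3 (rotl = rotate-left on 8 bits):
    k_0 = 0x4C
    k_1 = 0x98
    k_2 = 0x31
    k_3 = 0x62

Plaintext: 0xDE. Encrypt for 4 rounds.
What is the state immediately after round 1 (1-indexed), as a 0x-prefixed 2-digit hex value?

s_0 = plaintext = 0xDE
s_1 = Round(s_0, k_0) = 0x14
s_2 = Round(s_1, k_1) = 0x38
s_3 = Round(s_2, k_2) = 0x01
s_4 = Round(s_3, k_3) = 0xFF

0x14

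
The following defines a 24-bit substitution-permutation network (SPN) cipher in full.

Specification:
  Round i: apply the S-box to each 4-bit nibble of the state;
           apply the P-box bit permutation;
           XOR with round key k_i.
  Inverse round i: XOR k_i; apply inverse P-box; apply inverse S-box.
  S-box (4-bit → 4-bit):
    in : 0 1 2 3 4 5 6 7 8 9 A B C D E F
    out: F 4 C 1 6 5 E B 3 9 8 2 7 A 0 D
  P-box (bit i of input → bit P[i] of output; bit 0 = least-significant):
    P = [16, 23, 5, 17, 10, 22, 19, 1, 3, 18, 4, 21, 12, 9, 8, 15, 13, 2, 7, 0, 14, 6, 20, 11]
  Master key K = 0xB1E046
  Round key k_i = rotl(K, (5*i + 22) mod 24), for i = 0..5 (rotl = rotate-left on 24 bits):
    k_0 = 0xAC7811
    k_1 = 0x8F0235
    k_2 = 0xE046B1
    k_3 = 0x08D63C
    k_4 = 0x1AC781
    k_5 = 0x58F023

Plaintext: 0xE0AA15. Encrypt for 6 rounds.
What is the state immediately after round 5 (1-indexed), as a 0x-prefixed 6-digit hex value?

0x592118

s_0 = plaintext = 0xE0AA15
s_1 = Round(s_0, k_0) = 0x85D8B4
s_2 = Round(s_1, k_1) = 0x4BE0DD
s_3 = Round(s_2, k_2) = 0x1646EF
s_4 = Round(s_3, k_3) = 0x3FD589
s_5 = Round(s_4, k_4) = 0x592118
s_6 = Round(s_5, k_5) = 0xC11132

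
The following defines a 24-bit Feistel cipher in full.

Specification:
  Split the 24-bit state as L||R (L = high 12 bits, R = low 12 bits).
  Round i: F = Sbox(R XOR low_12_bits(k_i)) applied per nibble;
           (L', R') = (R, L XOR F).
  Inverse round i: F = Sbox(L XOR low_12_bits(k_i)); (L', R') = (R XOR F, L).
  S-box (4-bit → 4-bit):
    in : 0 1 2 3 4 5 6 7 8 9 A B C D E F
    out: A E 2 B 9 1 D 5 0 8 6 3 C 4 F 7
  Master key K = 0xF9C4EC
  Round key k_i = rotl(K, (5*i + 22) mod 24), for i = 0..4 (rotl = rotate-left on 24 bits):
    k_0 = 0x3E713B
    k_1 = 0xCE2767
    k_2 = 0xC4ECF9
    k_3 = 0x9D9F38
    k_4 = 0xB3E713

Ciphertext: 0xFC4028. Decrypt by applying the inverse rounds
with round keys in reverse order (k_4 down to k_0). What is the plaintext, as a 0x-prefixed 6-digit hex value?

0x48A7F8

s_0 = ciphertext = 0xFC4028
s_1 = InvRound(s_0, k_4) = 0x06DFC4
s_2 = InvRound(s_1, k_3) = 0x8D506D
s_3 = InvRound(s_2, k_2) = 0x9418D5
s_4 = InvRound(s_3, k_1) = 0x7F8941
s_5 = InvRound(s_4, k_0) = 0x48A7F8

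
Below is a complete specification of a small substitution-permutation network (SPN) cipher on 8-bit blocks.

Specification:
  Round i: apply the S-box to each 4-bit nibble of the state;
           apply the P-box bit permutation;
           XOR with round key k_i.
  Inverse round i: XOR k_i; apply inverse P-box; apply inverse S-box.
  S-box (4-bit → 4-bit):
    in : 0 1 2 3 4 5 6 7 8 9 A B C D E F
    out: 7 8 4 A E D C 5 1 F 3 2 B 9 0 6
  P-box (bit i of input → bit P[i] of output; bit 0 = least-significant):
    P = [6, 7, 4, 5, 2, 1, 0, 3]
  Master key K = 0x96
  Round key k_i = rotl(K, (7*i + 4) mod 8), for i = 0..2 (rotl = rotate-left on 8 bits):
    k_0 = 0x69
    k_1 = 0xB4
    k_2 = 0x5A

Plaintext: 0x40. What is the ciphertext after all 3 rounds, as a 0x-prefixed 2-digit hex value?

s_0 = plaintext = 0x40
s_1 = Round(s_0, k_0) = 0xB2
s_2 = Round(s_1, k_1) = 0xA6
s_3 = Round(s_2, k_2) = 0x6C

0x6C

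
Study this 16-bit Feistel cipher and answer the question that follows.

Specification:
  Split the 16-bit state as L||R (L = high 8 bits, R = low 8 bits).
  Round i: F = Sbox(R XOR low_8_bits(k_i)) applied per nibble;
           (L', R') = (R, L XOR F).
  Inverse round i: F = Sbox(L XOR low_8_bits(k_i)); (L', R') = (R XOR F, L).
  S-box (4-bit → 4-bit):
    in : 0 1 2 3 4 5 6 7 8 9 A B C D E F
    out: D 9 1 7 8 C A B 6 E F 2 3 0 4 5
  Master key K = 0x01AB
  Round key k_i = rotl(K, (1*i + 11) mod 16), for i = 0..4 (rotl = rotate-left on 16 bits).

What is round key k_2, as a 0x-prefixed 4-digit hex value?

0x6035

K = 0x01AB
k_0 = rotl(K, (1*0+11) mod 16) = rotl(K, 11) = 0x580D
k_1 = rotl(K, (1*1+11) mod 16) = rotl(K, 12) = 0xB01A
k_2 = rotl(K, (1*2+11) mod 16) = rotl(K, 13) = 0x6035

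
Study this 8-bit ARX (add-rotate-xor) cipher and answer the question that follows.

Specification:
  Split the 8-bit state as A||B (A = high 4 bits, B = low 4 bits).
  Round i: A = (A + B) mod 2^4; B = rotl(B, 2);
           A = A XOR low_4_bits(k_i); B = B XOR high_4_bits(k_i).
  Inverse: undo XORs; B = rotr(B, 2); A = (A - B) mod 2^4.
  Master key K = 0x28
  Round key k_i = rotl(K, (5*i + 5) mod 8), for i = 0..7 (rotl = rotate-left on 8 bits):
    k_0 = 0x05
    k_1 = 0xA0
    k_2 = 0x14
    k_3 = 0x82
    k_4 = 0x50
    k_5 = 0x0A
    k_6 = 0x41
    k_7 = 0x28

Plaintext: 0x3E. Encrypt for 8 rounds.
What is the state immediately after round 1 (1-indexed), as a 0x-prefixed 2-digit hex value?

0x4B

s_0 = plaintext = 0x3E
s_1 = Round(s_0, k_0) = 0x4B
s_2 = Round(s_1, k_1) = 0xF4
s_3 = Round(s_2, k_2) = 0x70
s_4 = Round(s_3, k_3) = 0x58
s_5 = Round(s_4, k_4) = 0xD7
s_6 = Round(s_5, k_5) = 0xED
s_7 = Round(s_6, k_6) = 0xA3
s_8 = Round(s_7, k_7) = 0x5E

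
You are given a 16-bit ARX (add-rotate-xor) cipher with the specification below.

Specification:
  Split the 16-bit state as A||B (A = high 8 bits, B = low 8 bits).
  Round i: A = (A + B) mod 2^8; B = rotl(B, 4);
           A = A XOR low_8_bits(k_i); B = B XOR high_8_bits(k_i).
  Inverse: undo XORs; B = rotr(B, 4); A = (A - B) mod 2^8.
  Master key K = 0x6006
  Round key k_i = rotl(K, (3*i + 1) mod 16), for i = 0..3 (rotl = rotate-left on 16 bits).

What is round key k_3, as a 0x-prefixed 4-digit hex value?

0x1980

K = 0x6006
k_0 = rotl(K, (3*0+1) mod 16) = rotl(K, 1) = 0xC00C
k_1 = rotl(K, (3*1+1) mod 16) = rotl(K, 4) = 0x0066
k_2 = rotl(K, (3*2+1) mod 16) = rotl(K, 7) = 0x0330
k_3 = rotl(K, (3*3+1) mod 16) = rotl(K, 10) = 0x1980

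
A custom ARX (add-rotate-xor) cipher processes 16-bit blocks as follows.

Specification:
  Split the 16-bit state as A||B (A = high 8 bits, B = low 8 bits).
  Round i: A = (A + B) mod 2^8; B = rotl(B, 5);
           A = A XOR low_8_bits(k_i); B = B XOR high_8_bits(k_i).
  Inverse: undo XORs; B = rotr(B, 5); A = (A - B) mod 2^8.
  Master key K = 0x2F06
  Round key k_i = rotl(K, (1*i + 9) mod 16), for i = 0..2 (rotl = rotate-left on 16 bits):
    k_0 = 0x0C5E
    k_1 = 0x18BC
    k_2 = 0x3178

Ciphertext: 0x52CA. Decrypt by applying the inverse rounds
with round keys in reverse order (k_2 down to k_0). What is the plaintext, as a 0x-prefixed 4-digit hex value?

0x5691

s_0 = ciphertext = 0x52CA
s_1 = InvRound(s_0, k_2) = 0x4BDF
s_2 = InvRound(s_1, k_1) = 0xB93E
s_3 = InvRound(s_2, k_0) = 0x5691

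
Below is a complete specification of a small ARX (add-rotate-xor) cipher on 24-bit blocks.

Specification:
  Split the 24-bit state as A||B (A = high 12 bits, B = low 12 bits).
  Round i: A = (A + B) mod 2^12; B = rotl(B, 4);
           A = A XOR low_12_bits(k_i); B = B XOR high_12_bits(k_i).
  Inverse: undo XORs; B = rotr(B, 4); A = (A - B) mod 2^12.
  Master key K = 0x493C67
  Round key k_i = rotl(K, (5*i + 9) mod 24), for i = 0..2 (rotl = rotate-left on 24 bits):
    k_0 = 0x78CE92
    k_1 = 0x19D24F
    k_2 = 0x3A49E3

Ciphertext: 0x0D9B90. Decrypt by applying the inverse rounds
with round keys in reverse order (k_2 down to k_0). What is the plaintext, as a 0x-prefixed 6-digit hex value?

0x898D9D

s_0 = ciphertext = 0x0D9B90
s_1 = InvRound(s_0, k_2) = 0x4B7483
s_2 = InvRound(s_1, k_1) = 0x8A7E51
s_3 = InvRound(s_2, k_0) = 0x898D9D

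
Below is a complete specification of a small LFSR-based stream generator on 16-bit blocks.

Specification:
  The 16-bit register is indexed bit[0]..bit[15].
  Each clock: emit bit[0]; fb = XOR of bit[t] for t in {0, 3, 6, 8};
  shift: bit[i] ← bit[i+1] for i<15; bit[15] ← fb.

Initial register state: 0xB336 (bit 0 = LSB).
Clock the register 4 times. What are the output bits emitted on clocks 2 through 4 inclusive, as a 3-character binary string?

reg_0 = 0xB336
clock 1: out=0, reg = 0xD99B
clock 2: out=1, reg = 0xECCD
clock 3: out=1, reg = 0xF666
clock 4: out=0, reg = 0xFB33

110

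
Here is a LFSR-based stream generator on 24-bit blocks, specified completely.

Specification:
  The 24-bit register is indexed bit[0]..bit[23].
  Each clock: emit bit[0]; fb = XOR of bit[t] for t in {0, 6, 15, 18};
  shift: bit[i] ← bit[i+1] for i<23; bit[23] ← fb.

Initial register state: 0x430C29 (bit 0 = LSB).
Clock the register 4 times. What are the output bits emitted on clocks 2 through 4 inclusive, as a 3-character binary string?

001

reg_0 = 0x430C29
clock 1: out=1, reg = 0xA18614
clock 2: out=0, reg = 0xD0C30A
clock 3: out=0, reg = 0xE86185
clock 4: out=1, reg = 0xF430C2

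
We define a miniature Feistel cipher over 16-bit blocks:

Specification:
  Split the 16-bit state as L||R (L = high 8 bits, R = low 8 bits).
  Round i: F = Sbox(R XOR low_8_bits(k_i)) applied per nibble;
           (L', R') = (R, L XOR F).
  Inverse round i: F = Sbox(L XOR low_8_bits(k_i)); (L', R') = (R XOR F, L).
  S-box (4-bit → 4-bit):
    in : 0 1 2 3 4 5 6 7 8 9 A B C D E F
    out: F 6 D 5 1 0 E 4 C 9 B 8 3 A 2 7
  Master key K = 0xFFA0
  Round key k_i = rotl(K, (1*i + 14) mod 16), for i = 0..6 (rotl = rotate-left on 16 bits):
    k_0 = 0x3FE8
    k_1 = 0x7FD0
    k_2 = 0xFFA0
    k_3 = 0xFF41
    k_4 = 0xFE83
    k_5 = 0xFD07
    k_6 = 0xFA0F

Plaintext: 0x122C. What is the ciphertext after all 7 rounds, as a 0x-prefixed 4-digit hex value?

0x9E41

s_0 = plaintext = 0x122C
s_1 = Round(s_0, k_0) = 0x2C23
s_2 = Round(s_1, k_1) = 0x2359
s_3 = Round(s_2, k_2) = 0x595A
s_4 = Round(s_3, k_3) = 0x5A31
s_5 = Round(s_4, k_4) = 0x31D7
s_6 = Round(s_5, k_5) = 0xD79E
s_7 = Round(s_6, k_6) = 0x9E41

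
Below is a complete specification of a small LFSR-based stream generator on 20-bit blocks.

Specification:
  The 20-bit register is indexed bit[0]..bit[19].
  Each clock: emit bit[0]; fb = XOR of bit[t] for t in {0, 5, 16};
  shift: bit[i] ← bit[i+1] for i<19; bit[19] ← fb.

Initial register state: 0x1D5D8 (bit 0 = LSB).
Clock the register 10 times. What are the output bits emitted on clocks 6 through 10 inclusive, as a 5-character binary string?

reg_0 = 0x1D5D8
clock 1: out=0, reg = 0x8EAEC
clock 2: out=0, reg = 0xC7576
clock 3: out=0, reg = 0xE3ABB
clock 4: out=1, reg = 0x71D5D
clock 5: out=1, reg = 0x38EAE
clock 6: out=0, reg = 0x1C757
clock 7: out=1, reg = 0x0E3AB
clock 8: out=1, reg = 0x071D5
clock 9: out=1, reg = 0x838EA
clock 10: out=0, reg = 0xC1C75

01110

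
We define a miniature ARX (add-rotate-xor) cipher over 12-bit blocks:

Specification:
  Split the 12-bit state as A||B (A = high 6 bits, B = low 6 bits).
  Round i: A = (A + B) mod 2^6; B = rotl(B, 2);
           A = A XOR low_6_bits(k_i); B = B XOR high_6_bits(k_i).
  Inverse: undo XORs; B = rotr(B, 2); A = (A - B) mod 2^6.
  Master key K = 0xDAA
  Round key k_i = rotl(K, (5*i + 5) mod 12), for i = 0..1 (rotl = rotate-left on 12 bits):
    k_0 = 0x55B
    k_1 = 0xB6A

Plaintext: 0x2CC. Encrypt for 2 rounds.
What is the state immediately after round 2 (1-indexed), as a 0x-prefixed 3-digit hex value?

s_0 = plaintext = 0x2CC
s_1 = Round(s_0, k_0) = 0x325
s_2 = Round(s_1, k_1) = 0x6FB

0x6FB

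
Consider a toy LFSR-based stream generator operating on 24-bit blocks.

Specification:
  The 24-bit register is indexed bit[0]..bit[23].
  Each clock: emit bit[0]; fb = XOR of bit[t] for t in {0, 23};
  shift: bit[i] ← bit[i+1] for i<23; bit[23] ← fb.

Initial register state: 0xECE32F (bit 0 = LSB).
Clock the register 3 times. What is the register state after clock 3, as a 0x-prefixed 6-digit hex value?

reg_0 = 0xECE32F
clock 1: out=1, reg = 0x767197
clock 2: out=1, reg = 0xBB38CB
clock 3: out=1, reg = 0x5D9C65

0x5D9C65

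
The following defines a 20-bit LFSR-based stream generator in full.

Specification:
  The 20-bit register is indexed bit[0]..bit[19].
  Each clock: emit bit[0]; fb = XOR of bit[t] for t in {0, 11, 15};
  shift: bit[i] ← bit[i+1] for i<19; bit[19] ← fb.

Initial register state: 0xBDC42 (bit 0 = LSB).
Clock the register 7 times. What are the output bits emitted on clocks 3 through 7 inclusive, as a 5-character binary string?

reg_0 = 0xBDC42
clock 1: out=0, reg = 0x5EE21
clock 2: out=1, reg = 0xAF710
clock 3: out=0, reg = 0xD7B88
clock 4: out=0, reg = 0xEBDC4
clock 5: out=0, reg = 0x75EE2
clock 6: out=0, reg = 0xBAF71
clock 7: out=1, reg = 0xDD7B8

00001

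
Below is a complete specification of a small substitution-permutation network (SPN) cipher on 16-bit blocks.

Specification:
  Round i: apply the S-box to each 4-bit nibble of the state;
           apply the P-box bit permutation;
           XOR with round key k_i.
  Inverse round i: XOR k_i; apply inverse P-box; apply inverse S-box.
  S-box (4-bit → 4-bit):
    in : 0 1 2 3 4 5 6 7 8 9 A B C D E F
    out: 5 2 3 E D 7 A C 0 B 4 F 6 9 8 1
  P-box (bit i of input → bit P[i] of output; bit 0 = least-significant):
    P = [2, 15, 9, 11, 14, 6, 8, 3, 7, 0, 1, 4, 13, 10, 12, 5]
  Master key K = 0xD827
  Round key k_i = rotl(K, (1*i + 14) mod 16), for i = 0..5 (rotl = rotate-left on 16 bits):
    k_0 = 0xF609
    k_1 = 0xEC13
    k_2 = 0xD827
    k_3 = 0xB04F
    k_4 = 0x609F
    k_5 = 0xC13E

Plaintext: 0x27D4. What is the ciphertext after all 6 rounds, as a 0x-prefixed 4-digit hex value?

s_0 = plaintext = 0x27D4
s_1 = Round(s_0, k_0) = 0x9817
s_2 = Round(s_1, k_1) = 0xC273
s_3 = Round(s_2, k_2) = 0x47AE
s_4 = Round(s_3, k_3) = 0x897D
s_5 = Round(s_4, k_4) = 0x6902
s_6 = Round(s_5, k_5) = 0x048B

0x048B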